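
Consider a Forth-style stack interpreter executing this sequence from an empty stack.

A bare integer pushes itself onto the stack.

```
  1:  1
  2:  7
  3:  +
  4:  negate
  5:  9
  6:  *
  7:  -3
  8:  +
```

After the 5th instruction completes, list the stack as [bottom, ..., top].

1      -> 1
7      -> 1 7
+      -> 8
negate -> -8
9      -> -8 9

[-8, 9]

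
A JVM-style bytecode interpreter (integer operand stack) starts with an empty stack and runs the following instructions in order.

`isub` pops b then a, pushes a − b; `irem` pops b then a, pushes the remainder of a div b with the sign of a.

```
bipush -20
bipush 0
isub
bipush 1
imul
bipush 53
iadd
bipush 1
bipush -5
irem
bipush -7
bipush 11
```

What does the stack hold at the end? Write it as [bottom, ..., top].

[33, 1, -7, 11]

bipush -20 -> -20
bipush 0   -> -20 0
isub       -> -20
bipush 1   -> -20 1
imul       -> -20
bipush 53  -> -20 53
iadd       -> 33
bipush 1   -> 33 1
bipush -5  -> 33 1 -5
irem       -> 33 1
bipush -7  -> 33 1 -7
bipush 11  -> 33 1 -7 11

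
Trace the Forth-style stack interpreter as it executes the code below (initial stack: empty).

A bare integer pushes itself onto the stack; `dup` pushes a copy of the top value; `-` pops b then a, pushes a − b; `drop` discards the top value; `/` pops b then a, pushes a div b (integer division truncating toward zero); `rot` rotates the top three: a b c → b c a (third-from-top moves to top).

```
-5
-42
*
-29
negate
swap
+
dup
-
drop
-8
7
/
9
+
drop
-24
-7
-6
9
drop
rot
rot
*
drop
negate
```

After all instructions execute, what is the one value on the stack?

6

-5     -> [-5]
-42    -> [-5, -42]
*      -> [210]
-29    -> [210, -29]
negate -> [210, 29]
swap   -> [29, 210]
+      -> [239]
dup    -> [239, 239]
-      -> [0]
drop   -> []
-8     -> [-8]
7      -> [-8, 7]
/      -> [-1]
9      -> [-1, 9]
+      -> [8]
drop   -> []
-24    -> [-24]
-7     -> [-24, -7]
-6     -> [-24, -7, -6]
9      -> [-24, -7, -6, 9]
drop   -> [-24, -7, -6]
rot    -> [-7, -6, -24]
rot    -> [-6, -24, -7]
*      -> [-6, 168]
drop   -> [-6]
negate -> [6]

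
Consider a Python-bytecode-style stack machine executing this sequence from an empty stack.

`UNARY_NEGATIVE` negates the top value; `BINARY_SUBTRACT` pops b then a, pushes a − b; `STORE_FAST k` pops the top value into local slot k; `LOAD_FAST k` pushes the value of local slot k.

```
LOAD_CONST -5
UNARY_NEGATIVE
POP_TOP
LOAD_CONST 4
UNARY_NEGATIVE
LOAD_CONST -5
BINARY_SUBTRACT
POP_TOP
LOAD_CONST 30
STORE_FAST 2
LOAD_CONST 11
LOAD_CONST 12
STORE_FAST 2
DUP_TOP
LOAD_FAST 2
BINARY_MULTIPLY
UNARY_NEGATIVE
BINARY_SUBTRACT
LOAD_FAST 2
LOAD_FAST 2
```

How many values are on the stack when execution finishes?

LOAD_CONST -5   : -5
UNARY_NEGATIVE  : 5
POP_TOP         : (empty)
LOAD_CONST 4    : 4
UNARY_NEGATIVE  : -4
LOAD_CONST -5   : -4 -5
BINARY_SUBTRACT : 1
POP_TOP         : (empty)
LOAD_CONST 30   : 30
STORE_FAST 2    : (empty)
LOAD_CONST 11   : 11
LOAD_CONST 12   : 11 12
STORE_FAST 2    : 11
DUP_TOP         : 11 11
LOAD_FAST 2     : 11 11 12
BINARY_MULTIPLY : 11 132
UNARY_NEGATIVE  : 11 -132
BINARY_SUBTRACT : 143
LOAD_FAST 2     : 143 12
LOAD_FAST 2     : 143 12 12

3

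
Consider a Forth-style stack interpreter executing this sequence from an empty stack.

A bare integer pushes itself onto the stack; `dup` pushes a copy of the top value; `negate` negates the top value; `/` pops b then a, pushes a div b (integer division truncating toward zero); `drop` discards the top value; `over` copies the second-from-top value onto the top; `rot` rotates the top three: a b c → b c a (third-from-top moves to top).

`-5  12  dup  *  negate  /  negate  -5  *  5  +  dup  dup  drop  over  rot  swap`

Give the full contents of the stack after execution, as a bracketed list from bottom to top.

-5     : [-5]
12     : [-5, 12]
dup    : [-5, 12, 12]
*      : [-5, 144]
negate : [-5, -144]
/      : [0]
negate : [0]
-5     : [0, -5]
*      : [0]
5      : [0, 5]
+      : [5]
dup    : [5, 5]
dup    : [5, 5, 5]
drop   : [5, 5]
over   : [5, 5, 5]
rot    : [5, 5, 5]
swap   : [5, 5, 5]

[5, 5, 5]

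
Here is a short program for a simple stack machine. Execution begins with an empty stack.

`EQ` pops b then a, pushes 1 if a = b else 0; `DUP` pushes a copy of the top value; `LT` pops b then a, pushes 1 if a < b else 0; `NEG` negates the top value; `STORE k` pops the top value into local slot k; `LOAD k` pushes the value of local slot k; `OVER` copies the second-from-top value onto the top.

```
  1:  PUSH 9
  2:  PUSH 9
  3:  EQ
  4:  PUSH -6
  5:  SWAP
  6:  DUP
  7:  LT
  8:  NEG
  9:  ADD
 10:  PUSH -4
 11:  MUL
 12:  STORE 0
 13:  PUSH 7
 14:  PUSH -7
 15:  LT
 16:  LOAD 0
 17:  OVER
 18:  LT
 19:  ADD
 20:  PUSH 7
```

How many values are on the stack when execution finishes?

PUSH 9  → [9]
PUSH 9  → [9, 9]
EQ      → [1]
PUSH -6 → [1, -6]
SWAP    → [-6, 1]
DUP     → [-6, 1, 1]
LT      → [-6, 0]
NEG     → [-6, 0]
ADD     → [-6]
PUSH -4 → [-6, -4]
MUL     → [24]
STORE 0 → []
PUSH 7  → [7]
PUSH -7 → [7, -7]
LT      → [0]
LOAD 0  → [0, 24]
OVER    → [0, 24, 0]
LT      → [0, 0]
ADD     → [0]
PUSH 7  → [0, 7]

2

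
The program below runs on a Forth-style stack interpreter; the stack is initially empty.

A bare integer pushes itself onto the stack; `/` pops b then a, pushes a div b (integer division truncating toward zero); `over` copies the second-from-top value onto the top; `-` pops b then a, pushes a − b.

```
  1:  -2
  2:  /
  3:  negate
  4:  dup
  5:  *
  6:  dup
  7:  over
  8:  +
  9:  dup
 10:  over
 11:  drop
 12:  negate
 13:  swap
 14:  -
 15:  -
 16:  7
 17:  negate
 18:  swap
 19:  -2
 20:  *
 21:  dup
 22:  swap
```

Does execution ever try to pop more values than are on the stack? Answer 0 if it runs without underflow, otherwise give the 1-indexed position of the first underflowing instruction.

2

-2 -> [-2]
/  — needs 2 operands, stack has 1 → underflow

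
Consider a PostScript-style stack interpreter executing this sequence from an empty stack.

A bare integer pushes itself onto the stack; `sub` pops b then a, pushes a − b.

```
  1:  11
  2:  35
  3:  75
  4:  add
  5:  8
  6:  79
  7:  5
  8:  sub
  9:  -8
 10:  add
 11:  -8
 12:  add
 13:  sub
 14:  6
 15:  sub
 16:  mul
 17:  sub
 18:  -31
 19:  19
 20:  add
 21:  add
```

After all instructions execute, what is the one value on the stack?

11   [11]
35   [11, 35]
75   [11, 35, 75]
add  [11, 110]
8    [11, 110, 8]
79   [11, 110, 8, 79]
5    [11, 110, 8, 79, 5]
sub  [11, 110, 8, 74]
-8   [11, 110, 8, 74, -8]
add  [11, 110, 8, 66]
-8   [11, 110, 8, 66, -8]
add  [11, 110, 8, 58]
sub  [11, 110, -50]
6    [11, 110, -50, 6]
sub  [11, 110, -56]
mul  [11, -6160]
sub  [6171]
-31  [6171, -31]
19   [6171, -31, 19]
add  [6171, -12]
add  [6159]

6159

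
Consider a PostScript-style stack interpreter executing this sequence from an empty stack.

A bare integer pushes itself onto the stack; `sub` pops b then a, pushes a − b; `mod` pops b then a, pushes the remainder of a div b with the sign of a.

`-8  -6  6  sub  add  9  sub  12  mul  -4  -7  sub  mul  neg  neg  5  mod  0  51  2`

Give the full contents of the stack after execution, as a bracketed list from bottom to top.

-8   [-8]
-6   [-8, -6]
6    [-8, -6, 6]
sub  [-8, -12]
add  [-20]
9    [-20, 9]
sub  [-29]
12   [-29, 12]
mul  [-348]
-4   [-348, -4]
-7   [-348, -4, -7]
sub  [-348, 3]
mul  [-1044]
neg  [1044]
neg  [-1044]
5    [-1044, 5]
mod  [-4]
0    [-4, 0]
51   [-4, 0, 51]
2    [-4, 0, 51, 2]

[-4, 0, 51, 2]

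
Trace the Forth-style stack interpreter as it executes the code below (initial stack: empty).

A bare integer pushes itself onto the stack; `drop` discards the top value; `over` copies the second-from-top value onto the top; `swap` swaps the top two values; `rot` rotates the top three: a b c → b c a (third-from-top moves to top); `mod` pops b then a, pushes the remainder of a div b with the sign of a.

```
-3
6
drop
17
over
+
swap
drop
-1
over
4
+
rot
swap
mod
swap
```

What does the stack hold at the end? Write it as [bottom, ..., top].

[14, -1]

-3   → -3
6    → -3 6
drop → -3
17   → -3 17
over → -3 17 -3
+    → -3 14
swap → 14 -3
drop → 14
-1   → 14 -1
over → 14 -1 14
4    → 14 -1 14 4
+    → 14 -1 18
rot  → -1 18 14
swap → -1 14 18
mod  → -1 14
swap → 14 -1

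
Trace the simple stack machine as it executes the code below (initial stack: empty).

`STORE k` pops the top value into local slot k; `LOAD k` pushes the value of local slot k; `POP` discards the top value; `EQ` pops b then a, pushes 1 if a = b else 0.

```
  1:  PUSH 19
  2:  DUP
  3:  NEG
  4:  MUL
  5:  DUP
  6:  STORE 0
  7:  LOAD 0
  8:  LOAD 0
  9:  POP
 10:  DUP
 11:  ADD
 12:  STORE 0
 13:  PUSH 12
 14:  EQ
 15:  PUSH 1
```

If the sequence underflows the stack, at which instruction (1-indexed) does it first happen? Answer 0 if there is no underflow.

PUSH 19 : [19]
DUP     : [19, 19]
NEG     : [19, -19]
MUL     : [-361]
DUP     : [-361, -361]
STORE 0 : [-361]
LOAD 0  : [-361, -361]
LOAD 0  : [-361, -361, -361]
POP     : [-361, -361]
DUP     : [-361, -361, -361]
ADD     : [-361, -722]
STORE 0 : [-361]
PUSH 12 : [-361, 12]
EQ      : [0]
PUSH 1  : [0, 1]

0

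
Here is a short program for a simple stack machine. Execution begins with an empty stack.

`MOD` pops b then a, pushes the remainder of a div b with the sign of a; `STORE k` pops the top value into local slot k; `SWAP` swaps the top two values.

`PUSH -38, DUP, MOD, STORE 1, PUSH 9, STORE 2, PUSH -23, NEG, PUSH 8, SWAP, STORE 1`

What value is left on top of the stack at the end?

8

PUSH -38 : -38
DUP      : -38 -38
MOD      : 0
STORE 1  : (empty)
PUSH 9   : 9
STORE 2  : (empty)
PUSH -23 : -23
NEG      : 23
PUSH 8   : 23 8
SWAP     : 8 23
STORE 1  : 8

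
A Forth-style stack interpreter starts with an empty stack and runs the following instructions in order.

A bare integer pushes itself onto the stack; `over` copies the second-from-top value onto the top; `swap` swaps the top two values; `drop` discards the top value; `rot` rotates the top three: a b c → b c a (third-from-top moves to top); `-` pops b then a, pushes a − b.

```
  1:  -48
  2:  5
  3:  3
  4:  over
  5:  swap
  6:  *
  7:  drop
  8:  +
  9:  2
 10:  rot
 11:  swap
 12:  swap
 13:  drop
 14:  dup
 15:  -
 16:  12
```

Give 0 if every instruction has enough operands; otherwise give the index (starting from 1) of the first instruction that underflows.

-48  : -48
5    : -48 5
3    : -48 5 3
over : -48 5 3 5
swap : -48 5 5 3
*    : -48 5 15
drop : -48 5
+    : -43
2    : -43 2
rot  — needs 3 operands, stack has 2 → underflow

10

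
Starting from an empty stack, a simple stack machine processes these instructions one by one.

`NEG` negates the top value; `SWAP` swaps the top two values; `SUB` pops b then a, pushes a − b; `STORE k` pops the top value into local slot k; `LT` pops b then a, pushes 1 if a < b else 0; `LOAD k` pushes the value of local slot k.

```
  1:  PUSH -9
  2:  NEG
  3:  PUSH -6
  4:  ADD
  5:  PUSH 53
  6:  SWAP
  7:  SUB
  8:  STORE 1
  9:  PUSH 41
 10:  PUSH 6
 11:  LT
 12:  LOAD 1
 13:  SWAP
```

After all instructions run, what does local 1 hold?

PUSH -9 : -9
NEG     : 9
PUSH -6 : 9 -6
ADD     : 3
PUSH 53 : 3 53
SWAP    : 53 3
SUB     : 50
STORE 1 : (empty)
PUSH 41 : 41
PUSH 6  : 41 6
LT      : 0
LOAD 1  : 0 50
SWAP    : 50 0

50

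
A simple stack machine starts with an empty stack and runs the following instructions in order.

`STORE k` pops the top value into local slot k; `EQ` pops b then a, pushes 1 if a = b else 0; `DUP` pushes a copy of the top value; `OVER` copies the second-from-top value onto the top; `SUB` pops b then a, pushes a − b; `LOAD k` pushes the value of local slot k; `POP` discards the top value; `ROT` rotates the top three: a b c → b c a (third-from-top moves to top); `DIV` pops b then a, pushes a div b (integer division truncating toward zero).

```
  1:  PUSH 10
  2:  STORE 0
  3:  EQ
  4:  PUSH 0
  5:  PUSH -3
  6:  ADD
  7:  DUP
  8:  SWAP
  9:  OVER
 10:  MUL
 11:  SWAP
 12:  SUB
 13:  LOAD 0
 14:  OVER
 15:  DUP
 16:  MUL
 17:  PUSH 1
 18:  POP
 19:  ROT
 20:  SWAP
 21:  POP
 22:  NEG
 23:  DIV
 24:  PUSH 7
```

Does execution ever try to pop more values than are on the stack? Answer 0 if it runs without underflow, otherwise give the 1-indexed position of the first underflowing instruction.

3

PUSH 10 -> [10]
STORE 0 -> []
EQ  — needs 2 operands, stack has 0 → underflow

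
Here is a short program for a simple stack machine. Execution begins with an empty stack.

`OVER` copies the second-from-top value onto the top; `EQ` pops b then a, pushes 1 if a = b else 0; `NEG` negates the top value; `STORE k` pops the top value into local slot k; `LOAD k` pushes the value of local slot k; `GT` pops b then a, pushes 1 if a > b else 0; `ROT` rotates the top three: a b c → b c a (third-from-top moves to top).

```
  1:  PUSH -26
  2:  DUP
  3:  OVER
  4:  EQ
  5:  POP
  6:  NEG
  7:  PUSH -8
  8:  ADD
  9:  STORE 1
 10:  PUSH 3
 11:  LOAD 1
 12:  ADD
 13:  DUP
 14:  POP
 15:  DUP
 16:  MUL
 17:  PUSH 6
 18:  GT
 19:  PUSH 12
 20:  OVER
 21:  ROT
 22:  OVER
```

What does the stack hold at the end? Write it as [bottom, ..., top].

PUSH -26 -> -26
DUP      -> -26 -26
OVER     -> -26 -26 -26
EQ       -> -26 1
POP      -> -26
NEG      -> 26
PUSH -8  -> 26 -8
ADD      -> 18
STORE 1  -> (empty)
PUSH 3   -> 3
LOAD 1   -> 3 18
ADD      -> 21
DUP      -> 21 21
POP      -> 21
DUP      -> 21 21
MUL      -> 441
PUSH 6   -> 441 6
GT       -> 1
PUSH 12  -> 1 12
OVER     -> 1 12 1
ROT      -> 12 1 1
OVER     -> 12 1 1 1

[12, 1, 1, 1]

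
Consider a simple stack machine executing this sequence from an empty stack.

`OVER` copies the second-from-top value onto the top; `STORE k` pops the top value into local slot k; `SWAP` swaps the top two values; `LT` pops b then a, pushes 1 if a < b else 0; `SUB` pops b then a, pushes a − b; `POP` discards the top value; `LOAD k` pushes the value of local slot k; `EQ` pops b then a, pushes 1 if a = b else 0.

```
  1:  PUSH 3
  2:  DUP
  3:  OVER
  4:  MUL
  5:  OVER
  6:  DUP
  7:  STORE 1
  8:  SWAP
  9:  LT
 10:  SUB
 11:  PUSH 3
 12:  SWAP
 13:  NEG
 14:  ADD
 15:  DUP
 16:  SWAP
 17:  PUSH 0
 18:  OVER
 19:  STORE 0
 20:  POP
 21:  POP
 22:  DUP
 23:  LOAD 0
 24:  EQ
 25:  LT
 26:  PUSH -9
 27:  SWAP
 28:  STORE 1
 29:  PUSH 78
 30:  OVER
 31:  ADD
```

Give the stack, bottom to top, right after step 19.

PUSH 3   3
DUP      3 3
OVER     3 3 3
MUL      3 9
OVER     3 9 3
DUP      3 9 3 3
STORE 1  3 9 3
SWAP     3 3 9
LT       3 1
SUB      2
PUSH 3   2 3
SWAP     3 2
NEG      3 -2
ADD      1
DUP      1 1
SWAP     1 1
PUSH 0   1 1 0
OVER     1 1 0 1
STORE 0  1 1 0

[1, 1, 0]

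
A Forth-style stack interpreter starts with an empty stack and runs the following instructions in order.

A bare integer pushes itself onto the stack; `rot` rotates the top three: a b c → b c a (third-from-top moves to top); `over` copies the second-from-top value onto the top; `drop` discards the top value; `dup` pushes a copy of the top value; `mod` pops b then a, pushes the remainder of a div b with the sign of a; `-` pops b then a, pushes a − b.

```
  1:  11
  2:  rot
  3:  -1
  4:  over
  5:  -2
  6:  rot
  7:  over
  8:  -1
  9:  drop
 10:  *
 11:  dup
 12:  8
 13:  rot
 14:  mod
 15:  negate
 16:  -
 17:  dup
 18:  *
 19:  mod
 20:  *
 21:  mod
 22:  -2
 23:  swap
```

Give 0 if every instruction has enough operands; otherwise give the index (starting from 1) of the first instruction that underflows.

2

11 -> 11
rot  — needs 3 operands, stack has 1 → underflow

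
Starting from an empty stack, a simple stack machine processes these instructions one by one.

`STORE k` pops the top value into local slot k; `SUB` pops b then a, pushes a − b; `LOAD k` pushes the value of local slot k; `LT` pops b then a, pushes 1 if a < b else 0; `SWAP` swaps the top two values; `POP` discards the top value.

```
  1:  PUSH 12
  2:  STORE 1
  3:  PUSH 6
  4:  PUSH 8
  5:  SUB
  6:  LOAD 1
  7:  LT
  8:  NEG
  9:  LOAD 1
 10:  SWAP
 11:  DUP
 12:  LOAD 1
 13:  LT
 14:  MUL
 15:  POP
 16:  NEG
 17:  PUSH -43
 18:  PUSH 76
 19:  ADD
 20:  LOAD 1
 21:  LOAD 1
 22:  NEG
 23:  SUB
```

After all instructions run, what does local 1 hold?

12

PUSH 12  : 12
STORE 1  : (empty)
PUSH 6   : 6
PUSH 8   : 6 8
SUB      : -2
LOAD 1   : -2 12
LT       : 1
NEG      : -1
LOAD 1   : -1 12
SWAP     : 12 -1
DUP      : 12 -1 -1
LOAD 1   : 12 -1 -1 12
LT       : 12 -1 1
MUL      : 12 -1
POP      : 12
NEG      : -12
PUSH -43 : -12 -43
PUSH 76  : -12 -43 76
ADD      : -12 33
LOAD 1   : -12 33 12
LOAD 1   : -12 33 12 12
NEG      : -12 33 12 -12
SUB      : -12 33 24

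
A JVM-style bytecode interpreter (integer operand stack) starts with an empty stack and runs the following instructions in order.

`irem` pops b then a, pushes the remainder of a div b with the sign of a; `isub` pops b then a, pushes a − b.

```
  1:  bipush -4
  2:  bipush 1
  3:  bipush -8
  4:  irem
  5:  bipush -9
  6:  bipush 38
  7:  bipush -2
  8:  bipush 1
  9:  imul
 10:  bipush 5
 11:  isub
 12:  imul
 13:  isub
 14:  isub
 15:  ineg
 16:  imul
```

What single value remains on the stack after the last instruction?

-1024

bipush -4 → [-4]
bipush 1  → [-4, 1]
bipush -8 → [-4, 1, -8]
irem      → [-4, 1]
bipush -9 → [-4, 1, -9]
bipush 38 → [-4, 1, -9, 38]
bipush -2 → [-4, 1, -9, 38, -2]
bipush 1  → [-4, 1, -9, 38, -2, 1]
imul      → [-4, 1, -9, 38, -2]
bipush 5  → [-4, 1, -9, 38, -2, 5]
isub      → [-4, 1, -9, 38, -7]
imul      → [-4, 1, -9, -266]
isub      → [-4, 1, 257]
isub      → [-4, -256]
ineg      → [-4, 256]
imul      → [-1024]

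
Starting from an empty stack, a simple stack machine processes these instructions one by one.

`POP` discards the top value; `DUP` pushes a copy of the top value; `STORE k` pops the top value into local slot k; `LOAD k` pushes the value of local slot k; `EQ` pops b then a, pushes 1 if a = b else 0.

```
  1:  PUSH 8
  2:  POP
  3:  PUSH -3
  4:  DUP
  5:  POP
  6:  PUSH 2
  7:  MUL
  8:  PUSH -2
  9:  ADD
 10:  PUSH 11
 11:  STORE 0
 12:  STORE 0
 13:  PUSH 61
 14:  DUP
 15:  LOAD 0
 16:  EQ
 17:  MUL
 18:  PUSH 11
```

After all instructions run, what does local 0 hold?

PUSH 8  -> 8
POP     -> (empty)
PUSH -3 -> -3
DUP     -> -3 -3
POP     -> -3
PUSH 2  -> -3 2
MUL     -> -6
PUSH -2 -> -6 -2
ADD     -> -8
PUSH 11 -> -8 11
STORE 0 -> -8
STORE 0 -> (empty)
PUSH 61 -> 61
DUP     -> 61 61
LOAD 0  -> 61 61 -8
EQ      -> 61 0
MUL     -> 0
PUSH 11 -> 0 11

-8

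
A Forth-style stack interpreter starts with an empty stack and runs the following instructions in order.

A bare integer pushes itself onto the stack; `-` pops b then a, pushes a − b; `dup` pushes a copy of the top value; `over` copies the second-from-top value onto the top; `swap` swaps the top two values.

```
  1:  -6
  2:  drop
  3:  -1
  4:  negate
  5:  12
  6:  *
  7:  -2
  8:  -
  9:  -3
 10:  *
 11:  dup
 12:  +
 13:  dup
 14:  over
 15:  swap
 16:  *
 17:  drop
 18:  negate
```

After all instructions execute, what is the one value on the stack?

84

-6     -> [-6]
drop   -> []
-1     -> [-1]
negate -> [1]
12     -> [1, 12]
*      -> [12]
-2     -> [12, -2]
-      -> [14]
-3     -> [14, -3]
*      -> [-42]
dup    -> [-42, -42]
+      -> [-84]
dup    -> [-84, -84]
over   -> [-84, -84, -84]
swap   -> [-84, -84, -84]
*      -> [-84, 7056]
drop   -> [-84]
negate -> [84]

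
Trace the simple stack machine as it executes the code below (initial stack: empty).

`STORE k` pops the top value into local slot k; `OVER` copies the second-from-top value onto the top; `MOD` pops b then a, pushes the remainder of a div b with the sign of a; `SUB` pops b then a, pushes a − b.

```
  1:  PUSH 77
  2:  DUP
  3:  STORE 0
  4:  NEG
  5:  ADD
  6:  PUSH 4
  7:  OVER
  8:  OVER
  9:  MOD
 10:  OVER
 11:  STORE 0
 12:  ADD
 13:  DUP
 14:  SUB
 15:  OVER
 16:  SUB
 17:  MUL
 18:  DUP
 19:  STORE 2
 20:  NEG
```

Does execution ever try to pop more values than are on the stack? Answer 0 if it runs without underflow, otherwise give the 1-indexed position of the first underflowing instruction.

PUSH 77 : [77]
DUP     : [77, 77]
STORE 0 : [77]
NEG     : [-77]
ADD  — needs 2 operands, stack has 1 → underflow

5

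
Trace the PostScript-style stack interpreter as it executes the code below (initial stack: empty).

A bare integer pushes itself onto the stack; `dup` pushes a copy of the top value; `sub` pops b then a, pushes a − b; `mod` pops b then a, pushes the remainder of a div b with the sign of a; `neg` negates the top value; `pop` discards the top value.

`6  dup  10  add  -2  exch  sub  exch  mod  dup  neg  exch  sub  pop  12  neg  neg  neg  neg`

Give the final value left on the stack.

12

6     6
dup   6 6
10    6 6 10
add   6 16
-2    6 16 -2
exch  6 -2 16
sub   6 -18
exch  -18 6
mod   0
dup   0 0
neg   0 0
exch  0 0
sub   0
pop   (empty)
12    12
neg   -12
neg   12
neg   -12
neg   12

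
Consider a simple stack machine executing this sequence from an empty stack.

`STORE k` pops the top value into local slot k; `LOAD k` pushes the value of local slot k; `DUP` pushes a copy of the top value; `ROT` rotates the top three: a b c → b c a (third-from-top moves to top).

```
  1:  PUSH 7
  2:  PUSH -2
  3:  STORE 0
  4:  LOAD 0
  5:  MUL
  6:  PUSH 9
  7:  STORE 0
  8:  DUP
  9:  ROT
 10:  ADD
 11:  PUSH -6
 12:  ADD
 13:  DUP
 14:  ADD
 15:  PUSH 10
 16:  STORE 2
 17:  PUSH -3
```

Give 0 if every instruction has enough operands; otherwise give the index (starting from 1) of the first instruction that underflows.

9

PUSH 7  : [7]
PUSH -2 : [7, -2]
STORE 0 : [7]
LOAD 0  : [7, -2]
MUL     : [-14]
PUSH 9  : [-14, 9]
STORE 0 : [-14]
DUP     : [-14, -14]
ROT  — needs 3 operands, stack has 2 → underflow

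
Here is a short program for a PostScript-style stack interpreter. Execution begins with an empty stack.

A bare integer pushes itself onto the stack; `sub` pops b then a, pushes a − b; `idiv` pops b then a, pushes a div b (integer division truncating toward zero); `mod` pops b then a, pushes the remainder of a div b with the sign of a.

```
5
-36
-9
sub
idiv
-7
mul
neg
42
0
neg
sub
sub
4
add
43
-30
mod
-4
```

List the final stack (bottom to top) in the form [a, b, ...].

[-38, 13, -4]

5    -> [5]
-36  -> [5, -36]
-9   -> [5, -36, -9]
sub  -> [5, -27]
idiv -> [0]
-7   -> [0, -7]
mul  -> [0]
neg  -> [0]
42   -> [0, 42]
0    -> [0, 42, 0]
neg  -> [0, 42, 0]
sub  -> [0, 42]
sub  -> [-42]
4    -> [-42, 4]
add  -> [-38]
43   -> [-38, 43]
-30  -> [-38, 43, -30]
mod  -> [-38, 13]
-4   -> [-38, 13, -4]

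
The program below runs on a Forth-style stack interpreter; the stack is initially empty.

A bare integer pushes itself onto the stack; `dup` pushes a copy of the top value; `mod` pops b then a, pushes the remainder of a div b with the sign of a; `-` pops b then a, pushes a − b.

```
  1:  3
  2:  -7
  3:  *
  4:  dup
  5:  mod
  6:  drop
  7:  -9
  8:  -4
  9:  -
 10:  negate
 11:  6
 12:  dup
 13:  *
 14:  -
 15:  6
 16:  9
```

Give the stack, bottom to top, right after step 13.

[5, 36]

3      -> 3
-7     -> 3 -7
*      -> -21
dup    -> -21 -21
mod    -> 0
drop   -> (empty)
-9     -> -9
-4     -> -9 -4
-      -> -5
negate -> 5
6      -> 5 6
dup    -> 5 6 6
*      -> 5 36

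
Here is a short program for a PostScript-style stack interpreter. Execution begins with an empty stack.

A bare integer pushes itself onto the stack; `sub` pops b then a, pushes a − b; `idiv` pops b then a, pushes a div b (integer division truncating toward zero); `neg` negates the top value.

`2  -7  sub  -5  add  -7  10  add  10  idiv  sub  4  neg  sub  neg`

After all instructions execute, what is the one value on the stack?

-8

2    -> 2
-7   -> 2 -7
sub  -> 9
-5   -> 9 -5
add  -> 4
-7   -> 4 -7
10   -> 4 -7 10
add  -> 4 3
10   -> 4 3 10
idiv -> 4 0
sub  -> 4
4    -> 4 4
neg  -> 4 -4
sub  -> 8
neg  -> -8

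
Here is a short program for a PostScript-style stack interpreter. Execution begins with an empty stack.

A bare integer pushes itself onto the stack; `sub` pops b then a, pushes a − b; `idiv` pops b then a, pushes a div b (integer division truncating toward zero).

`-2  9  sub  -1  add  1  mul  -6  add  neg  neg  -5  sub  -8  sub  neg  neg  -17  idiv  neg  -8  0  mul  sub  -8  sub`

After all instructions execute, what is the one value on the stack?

8

-2   : -2
9    : -2 9
sub  : -11
-1   : -11 -1
add  : -12
1    : -12 1
mul  : -12
-6   : -12 -6
add  : -18
neg  : 18
neg  : -18
-5   : -18 -5
sub  : -13
-8   : -13 -8
sub  : -5
neg  : 5
neg  : -5
-17  : -5 -17
idiv : 0
neg  : 0
-8   : 0 -8
0    : 0 -8 0
mul  : 0 0
sub  : 0
-8   : 0 -8
sub  : 8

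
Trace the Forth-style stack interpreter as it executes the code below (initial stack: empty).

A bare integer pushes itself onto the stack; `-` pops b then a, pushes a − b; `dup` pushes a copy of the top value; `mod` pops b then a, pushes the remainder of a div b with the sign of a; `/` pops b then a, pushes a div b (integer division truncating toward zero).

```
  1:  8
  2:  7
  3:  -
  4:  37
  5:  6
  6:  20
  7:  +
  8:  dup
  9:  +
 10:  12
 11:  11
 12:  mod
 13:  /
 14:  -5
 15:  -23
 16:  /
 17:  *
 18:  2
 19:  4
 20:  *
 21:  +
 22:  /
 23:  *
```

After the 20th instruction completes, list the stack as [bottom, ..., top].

8    8
7    8 7
-    1
37   1 37
6    1 37 6
20   1 37 6 20
+    1 37 26
dup  1 37 26 26
+    1 37 52
12   1 37 52 12
11   1 37 52 12 11
mod  1 37 52 1
/    1 37 52
-5   1 37 52 -5
-23  1 37 52 -5 -23
/    1 37 52 0
*    1 37 0
2    1 37 0 2
4    1 37 0 2 4
*    1 37 0 8

[1, 37, 0, 8]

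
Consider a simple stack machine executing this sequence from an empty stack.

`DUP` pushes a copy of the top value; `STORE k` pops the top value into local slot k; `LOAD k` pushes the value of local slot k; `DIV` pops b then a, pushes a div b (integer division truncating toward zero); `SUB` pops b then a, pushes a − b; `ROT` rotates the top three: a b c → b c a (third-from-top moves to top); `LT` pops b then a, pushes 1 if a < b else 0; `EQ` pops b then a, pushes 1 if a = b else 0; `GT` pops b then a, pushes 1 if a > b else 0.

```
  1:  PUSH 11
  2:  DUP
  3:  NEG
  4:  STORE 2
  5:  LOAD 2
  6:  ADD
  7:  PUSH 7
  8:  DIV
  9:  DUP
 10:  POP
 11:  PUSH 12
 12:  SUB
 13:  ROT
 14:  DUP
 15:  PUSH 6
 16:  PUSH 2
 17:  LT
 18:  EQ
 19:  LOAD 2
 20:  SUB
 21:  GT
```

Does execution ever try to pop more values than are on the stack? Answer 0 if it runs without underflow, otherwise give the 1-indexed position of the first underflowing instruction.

PUSH 11 → [11]
DUP     → [11, 11]
NEG     → [11, -11]
STORE 2 → [11]
LOAD 2  → [11, -11]
ADD     → [0]
PUSH 7  → [0, 7]
DIV     → [0]
DUP     → [0, 0]
POP     → [0]
PUSH 12 → [0, 12]
SUB     → [-12]
ROT  — needs 3 operands, stack has 1 → underflow

13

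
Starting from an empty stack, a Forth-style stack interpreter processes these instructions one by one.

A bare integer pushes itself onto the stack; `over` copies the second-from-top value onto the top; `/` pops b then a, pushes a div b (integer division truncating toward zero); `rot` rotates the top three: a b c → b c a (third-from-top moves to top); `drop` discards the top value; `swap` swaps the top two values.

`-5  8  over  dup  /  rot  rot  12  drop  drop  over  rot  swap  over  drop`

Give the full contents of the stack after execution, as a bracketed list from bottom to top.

[-5, 1, 1]

-5   : [-5]
8    : [-5, 8]
over : [-5, 8, -5]
dup  : [-5, 8, -5, -5]
/    : [-5, 8, 1]
rot  : [8, 1, -5]
rot  : [1, -5, 8]
12   : [1, -5, 8, 12]
drop : [1, -5, 8]
drop : [1, -5]
over : [1, -5, 1]
rot  : [-5, 1, 1]
swap : [-5, 1, 1]
over : [-5, 1, 1, 1]
drop : [-5, 1, 1]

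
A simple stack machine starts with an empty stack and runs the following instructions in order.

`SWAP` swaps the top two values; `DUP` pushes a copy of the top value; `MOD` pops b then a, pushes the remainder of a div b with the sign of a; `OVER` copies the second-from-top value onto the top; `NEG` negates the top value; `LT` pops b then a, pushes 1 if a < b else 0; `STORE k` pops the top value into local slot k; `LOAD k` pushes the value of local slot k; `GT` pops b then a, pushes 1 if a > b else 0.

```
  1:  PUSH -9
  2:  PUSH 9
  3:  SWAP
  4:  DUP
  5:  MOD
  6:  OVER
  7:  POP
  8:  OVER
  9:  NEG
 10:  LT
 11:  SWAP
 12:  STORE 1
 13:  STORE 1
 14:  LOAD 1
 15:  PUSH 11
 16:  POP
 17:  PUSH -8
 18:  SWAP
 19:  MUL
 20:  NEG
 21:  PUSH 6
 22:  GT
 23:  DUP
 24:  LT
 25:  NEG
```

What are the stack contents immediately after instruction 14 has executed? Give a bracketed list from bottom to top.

PUSH -9 : [-9]
PUSH 9  : [-9, 9]
SWAP    : [9, -9]
DUP     : [9, -9, -9]
MOD     : [9, 0]
OVER    : [9, 0, 9]
POP     : [9, 0]
OVER    : [9, 0, 9]
NEG     : [9, 0, -9]
LT      : [9, 0]
SWAP    : [0, 9]
STORE 1 : [0]
STORE 1 : []
LOAD 1  : [0]

[0]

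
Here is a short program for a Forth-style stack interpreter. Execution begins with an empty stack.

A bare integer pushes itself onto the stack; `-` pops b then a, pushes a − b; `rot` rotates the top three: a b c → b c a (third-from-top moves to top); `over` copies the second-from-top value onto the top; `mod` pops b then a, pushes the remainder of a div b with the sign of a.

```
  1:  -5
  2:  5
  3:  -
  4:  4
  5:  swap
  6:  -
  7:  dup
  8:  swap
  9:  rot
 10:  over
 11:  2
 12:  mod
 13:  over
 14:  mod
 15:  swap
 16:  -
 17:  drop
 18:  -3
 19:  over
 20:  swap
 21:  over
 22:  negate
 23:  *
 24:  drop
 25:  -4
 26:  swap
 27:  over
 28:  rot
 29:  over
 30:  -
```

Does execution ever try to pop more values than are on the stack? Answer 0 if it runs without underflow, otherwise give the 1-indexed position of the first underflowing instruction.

9

-5   → [-5]
5    → [-5, 5]
-    → [-10]
4    → [-10, 4]
swap → [4, -10]
-    → [14]
dup  → [14, 14]
swap → [14, 14]
rot  — needs 3 operands, stack has 2 → underflow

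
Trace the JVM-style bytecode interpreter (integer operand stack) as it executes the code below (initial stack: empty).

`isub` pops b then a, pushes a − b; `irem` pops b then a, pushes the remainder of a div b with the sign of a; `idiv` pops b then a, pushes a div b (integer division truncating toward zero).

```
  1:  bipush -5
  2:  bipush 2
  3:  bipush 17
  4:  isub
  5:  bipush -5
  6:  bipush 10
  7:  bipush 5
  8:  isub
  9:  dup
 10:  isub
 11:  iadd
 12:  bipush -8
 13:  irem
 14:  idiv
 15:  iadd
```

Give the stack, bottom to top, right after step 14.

bipush -5 : [-5]
bipush 2  : [-5, 2]
bipush 17 : [-5, 2, 17]
isub      : [-5, -15]
bipush -5 : [-5, -15, -5]
bipush 10 : [-5, -15, -5, 10]
bipush 5  : [-5, -15, -5, 10, 5]
isub      : [-5, -15, -5, 5]
dup       : [-5, -15, -5, 5, 5]
isub      : [-5, -15, -5, 0]
iadd      : [-5, -15, -5]
bipush -8 : [-5, -15, -5, -8]
irem      : [-5, -15, -5]
idiv      : [-5, 3]

[-5, 3]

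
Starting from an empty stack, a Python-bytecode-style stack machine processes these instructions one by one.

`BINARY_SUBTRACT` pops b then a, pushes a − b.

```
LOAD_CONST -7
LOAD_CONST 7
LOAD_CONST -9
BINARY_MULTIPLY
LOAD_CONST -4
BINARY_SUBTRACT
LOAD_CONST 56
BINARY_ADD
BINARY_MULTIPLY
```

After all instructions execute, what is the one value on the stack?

LOAD_CONST -7   → -7
LOAD_CONST 7    → -7 7
LOAD_CONST -9   → -7 7 -9
BINARY_MULTIPLY → -7 -63
LOAD_CONST -4   → -7 -63 -4
BINARY_SUBTRACT → -7 -59
LOAD_CONST 56   → -7 -59 56
BINARY_ADD      → -7 -3
BINARY_MULTIPLY → 21

21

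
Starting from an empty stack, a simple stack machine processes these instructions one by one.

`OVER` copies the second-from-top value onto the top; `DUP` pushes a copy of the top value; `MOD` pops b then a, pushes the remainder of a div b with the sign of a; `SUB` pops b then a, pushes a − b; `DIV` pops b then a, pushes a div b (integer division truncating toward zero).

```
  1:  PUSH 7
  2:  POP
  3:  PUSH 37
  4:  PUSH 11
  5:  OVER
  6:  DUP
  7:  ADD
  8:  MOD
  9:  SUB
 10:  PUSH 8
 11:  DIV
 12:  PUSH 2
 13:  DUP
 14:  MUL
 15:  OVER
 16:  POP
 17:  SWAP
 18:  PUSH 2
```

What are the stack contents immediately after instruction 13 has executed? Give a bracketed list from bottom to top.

PUSH 7  : 7
POP     : (empty)
PUSH 37 : 37
PUSH 11 : 37 11
OVER    : 37 11 37
DUP     : 37 11 37 37
ADD     : 37 11 74
MOD     : 37 11
SUB     : 26
PUSH 8  : 26 8
DIV     : 3
PUSH 2  : 3 2
DUP     : 3 2 2

[3, 2, 2]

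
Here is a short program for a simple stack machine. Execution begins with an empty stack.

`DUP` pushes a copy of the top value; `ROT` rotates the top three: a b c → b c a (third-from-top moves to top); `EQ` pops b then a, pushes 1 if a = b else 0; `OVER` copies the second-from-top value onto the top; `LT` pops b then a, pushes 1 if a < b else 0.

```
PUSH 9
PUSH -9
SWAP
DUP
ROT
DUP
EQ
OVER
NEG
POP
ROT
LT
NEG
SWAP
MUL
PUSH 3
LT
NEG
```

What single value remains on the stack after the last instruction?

-1

PUSH 9  : 9
PUSH -9 : 9 -9
SWAP    : -9 9
DUP     : -9 9 9
ROT     : 9 9 -9
DUP     : 9 9 -9 -9
EQ      : 9 9 1
OVER    : 9 9 1 9
NEG     : 9 9 1 -9
POP     : 9 9 1
ROT     : 9 1 9
LT      : 9 1
NEG     : 9 -1
SWAP    : -1 9
MUL     : -9
PUSH 3  : -9 3
LT      : 1
NEG     : -1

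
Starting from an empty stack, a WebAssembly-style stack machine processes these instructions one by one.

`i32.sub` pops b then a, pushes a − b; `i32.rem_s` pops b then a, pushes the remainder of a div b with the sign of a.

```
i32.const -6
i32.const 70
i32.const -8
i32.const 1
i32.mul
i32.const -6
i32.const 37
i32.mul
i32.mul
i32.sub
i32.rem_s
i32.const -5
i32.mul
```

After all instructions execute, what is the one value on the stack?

i32.const -6 : -6
i32.const 70 : -6 70
i32.const -8 : -6 70 -8
i32.const 1  : -6 70 -8 1
i32.mul      : -6 70 -8
i32.const -6 : -6 70 -8 -6
i32.const 37 : -6 70 -8 -6 37
i32.mul      : -6 70 -8 -222
i32.mul      : -6 70 1776
i32.sub      : -6 -1706
i32.rem_s    : -6
i32.const -5 : -6 -5
i32.mul      : 30

30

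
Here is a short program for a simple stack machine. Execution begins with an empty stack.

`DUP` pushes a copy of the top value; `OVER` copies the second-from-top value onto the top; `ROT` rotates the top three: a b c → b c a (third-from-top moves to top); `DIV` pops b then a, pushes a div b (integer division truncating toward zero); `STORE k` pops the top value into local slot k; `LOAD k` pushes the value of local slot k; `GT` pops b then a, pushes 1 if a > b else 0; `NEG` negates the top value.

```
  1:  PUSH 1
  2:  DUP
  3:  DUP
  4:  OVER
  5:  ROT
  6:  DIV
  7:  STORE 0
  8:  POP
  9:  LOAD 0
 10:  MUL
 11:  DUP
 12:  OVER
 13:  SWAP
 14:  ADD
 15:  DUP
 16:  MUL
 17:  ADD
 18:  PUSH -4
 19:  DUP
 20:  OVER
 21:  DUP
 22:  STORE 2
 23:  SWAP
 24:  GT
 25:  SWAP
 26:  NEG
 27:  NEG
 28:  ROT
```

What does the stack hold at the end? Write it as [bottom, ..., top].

[0, -4, 5]

PUSH 1  : 1
DUP     : 1 1
DUP     : 1 1 1
OVER    : 1 1 1 1
ROT     : 1 1 1 1
DIV     : 1 1 1
STORE 0 : 1 1
POP     : 1
LOAD 0  : 1 1
MUL     : 1
DUP     : 1 1
OVER    : 1 1 1
SWAP    : 1 1 1
ADD     : 1 2
DUP     : 1 2 2
MUL     : 1 4
ADD     : 5
PUSH -4 : 5 -4
DUP     : 5 -4 -4
OVER    : 5 -4 -4 -4
DUP     : 5 -4 -4 -4 -4
STORE 2 : 5 -4 -4 -4
SWAP    : 5 -4 -4 -4
GT      : 5 -4 0
SWAP    : 5 0 -4
NEG     : 5 0 4
NEG     : 5 0 -4
ROT     : 0 -4 5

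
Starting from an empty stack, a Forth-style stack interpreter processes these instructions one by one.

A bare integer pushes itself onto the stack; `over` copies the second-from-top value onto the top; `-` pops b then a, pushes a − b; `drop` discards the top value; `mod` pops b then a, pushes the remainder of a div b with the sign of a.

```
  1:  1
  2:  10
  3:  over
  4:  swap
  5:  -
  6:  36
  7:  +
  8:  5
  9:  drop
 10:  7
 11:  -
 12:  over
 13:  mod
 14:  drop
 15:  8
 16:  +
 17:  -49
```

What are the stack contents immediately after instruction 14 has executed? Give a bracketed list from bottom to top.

1    : [1]
10   : [1, 10]
over : [1, 10, 1]
swap : [1, 1, 10]
-    : [1, -9]
36   : [1, -9, 36]
+    : [1, 27]
5    : [1, 27, 5]
drop : [1, 27]
7    : [1, 27, 7]
-    : [1, 20]
over : [1, 20, 1]
mod  : [1, 0]
drop : [1]

[1]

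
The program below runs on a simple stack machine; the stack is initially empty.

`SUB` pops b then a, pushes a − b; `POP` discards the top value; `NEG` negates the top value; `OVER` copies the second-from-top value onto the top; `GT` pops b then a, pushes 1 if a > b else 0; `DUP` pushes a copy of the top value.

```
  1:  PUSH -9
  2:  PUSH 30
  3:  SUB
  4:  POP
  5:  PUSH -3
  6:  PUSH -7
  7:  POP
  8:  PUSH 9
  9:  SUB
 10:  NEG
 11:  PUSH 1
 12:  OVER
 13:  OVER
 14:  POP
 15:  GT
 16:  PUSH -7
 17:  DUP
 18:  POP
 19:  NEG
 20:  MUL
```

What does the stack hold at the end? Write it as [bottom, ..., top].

[12, 0]

PUSH -9 -> [-9]
PUSH 30 -> [-9, 30]
SUB     -> [-39]
POP     -> []
PUSH -3 -> [-3]
PUSH -7 -> [-3, -7]
POP     -> [-3]
PUSH 9  -> [-3, 9]
SUB     -> [-12]
NEG     -> [12]
PUSH 1  -> [12, 1]
OVER    -> [12, 1, 12]
OVER    -> [12, 1, 12, 1]
POP     -> [12, 1, 12]
GT      -> [12, 0]
PUSH -7 -> [12, 0, -7]
DUP     -> [12, 0, -7, -7]
POP     -> [12, 0, -7]
NEG     -> [12, 0, 7]
MUL     -> [12, 0]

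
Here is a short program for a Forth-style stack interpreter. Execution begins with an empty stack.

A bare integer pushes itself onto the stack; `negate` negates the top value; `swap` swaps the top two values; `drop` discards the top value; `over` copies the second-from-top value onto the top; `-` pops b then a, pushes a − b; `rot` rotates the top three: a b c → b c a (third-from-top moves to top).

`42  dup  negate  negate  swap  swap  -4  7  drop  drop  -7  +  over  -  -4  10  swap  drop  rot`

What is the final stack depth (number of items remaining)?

3

42     : 42
dup    : 42 42
negate : 42 -42
negate : 42 42
swap   : 42 42
swap   : 42 42
-4     : 42 42 -4
7      : 42 42 -4 7
drop   : 42 42 -4
drop   : 42 42
-7     : 42 42 -7
+      : 42 35
over   : 42 35 42
-      : 42 -7
-4     : 42 -7 -4
10     : 42 -7 -4 10
swap   : 42 -7 10 -4
drop   : 42 -7 10
rot    : -7 10 42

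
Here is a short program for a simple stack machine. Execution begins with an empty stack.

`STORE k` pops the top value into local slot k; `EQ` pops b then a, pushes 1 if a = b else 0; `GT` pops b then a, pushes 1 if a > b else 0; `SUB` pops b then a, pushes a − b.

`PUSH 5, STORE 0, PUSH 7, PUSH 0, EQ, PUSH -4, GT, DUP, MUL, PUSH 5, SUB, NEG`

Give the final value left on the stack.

4

PUSH 5  → [5]
STORE 0 → []
PUSH 7  → [7]
PUSH 0  → [7, 0]
EQ      → [0]
PUSH -4 → [0, -4]
GT      → [1]
DUP     → [1, 1]
MUL     → [1]
PUSH 5  → [1, 5]
SUB     → [-4]
NEG     → [4]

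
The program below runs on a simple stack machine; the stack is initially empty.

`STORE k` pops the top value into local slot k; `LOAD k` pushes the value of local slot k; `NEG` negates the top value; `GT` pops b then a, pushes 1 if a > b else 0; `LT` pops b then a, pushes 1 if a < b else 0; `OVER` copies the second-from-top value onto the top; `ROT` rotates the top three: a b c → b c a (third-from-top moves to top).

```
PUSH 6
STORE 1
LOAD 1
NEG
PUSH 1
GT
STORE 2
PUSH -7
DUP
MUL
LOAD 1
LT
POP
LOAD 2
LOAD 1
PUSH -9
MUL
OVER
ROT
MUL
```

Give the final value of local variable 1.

6

PUSH 6  -> [6]
STORE 1 -> []
LOAD 1  -> [6]
NEG     -> [-6]
PUSH 1  -> [-6, 1]
GT      -> [0]
STORE 2 -> []
PUSH -7 -> [-7]
DUP     -> [-7, -7]
MUL     -> [49]
LOAD 1  -> [49, 6]
LT      -> [0]
POP     -> []
LOAD 2  -> [0]
LOAD 1  -> [0, 6]
PUSH -9 -> [0, 6, -9]
MUL     -> [0, -54]
OVER    -> [0, -54, 0]
ROT     -> [-54, 0, 0]
MUL     -> [-54, 0]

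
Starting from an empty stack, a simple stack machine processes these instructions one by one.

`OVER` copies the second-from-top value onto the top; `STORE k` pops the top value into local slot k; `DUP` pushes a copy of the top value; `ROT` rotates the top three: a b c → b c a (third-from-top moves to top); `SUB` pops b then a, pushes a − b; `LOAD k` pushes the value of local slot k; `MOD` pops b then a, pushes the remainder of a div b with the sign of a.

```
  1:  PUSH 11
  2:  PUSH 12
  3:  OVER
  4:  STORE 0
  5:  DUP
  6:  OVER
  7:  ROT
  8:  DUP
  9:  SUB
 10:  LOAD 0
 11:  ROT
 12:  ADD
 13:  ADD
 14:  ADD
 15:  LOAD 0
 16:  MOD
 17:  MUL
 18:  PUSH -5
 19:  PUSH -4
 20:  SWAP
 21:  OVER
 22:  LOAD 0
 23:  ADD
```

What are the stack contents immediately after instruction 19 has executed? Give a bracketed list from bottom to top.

[22, -5, -4]

PUSH 11 : [11]
PUSH 12 : [11, 12]
OVER    : [11, 12, 11]
STORE 0 : [11, 12]
DUP     : [11, 12, 12]
OVER    : [11, 12, 12, 12]
ROT     : [11, 12, 12, 12]
DUP     : [11, 12, 12, 12, 12]
SUB     : [11, 12, 12, 0]
LOAD 0  : [11, 12, 12, 0, 11]
ROT     : [11, 12, 0, 11, 12]
ADD     : [11, 12, 0, 23]
ADD     : [11, 12, 23]
ADD     : [11, 35]
LOAD 0  : [11, 35, 11]
MOD     : [11, 2]
MUL     : [22]
PUSH -5 : [22, -5]
PUSH -4 : [22, -5, -4]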